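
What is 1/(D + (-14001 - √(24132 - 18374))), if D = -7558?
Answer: -21559/464784723 + √5758/464784723 ≈ -4.6222e-5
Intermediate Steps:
1/(D + (-14001 - √(24132 - 18374))) = 1/(-7558 + (-14001 - √(24132 - 18374))) = 1/(-7558 + (-14001 - √5758)) = 1/(-21559 - √5758)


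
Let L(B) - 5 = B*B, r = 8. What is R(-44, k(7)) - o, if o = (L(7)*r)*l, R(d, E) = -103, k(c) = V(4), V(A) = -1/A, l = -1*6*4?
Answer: 10265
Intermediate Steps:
l = -24 (l = -6*4 = -24)
L(B) = 5 + B² (L(B) = 5 + B*B = 5 + B²)
k(c) = -¼ (k(c) = -1/4 = -1*¼ = -¼)
o = -10368 (o = ((5 + 7²)*8)*(-24) = ((5 + 49)*8)*(-24) = (54*8)*(-24) = 432*(-24) = -10368)
R(-44, k(7)) - o = -103 - 1*(-10368) = -103 + 10368 = 10265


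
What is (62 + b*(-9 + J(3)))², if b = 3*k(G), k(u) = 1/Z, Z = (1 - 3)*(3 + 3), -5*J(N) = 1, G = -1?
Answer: 413449/100 ≈ 4134.5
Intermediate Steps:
J(N) = -⅕ (J(N) = -⅕*1 = -⅕)
Z = -12 (Z = -2*6 = -12)
k(u) = -1/12 (k(u) = 1/(-12) = -1/12)
b = -¼ (b = 3*(-1/12) = -¼ ≈ -0.25000)
(62 + b*(-9 + J(3)))² = (62 - (-9 - ⅕)/4)² = (62 - ¼*(-46/5))² = (62 + 23/10)² = (643/10)² = 413449/100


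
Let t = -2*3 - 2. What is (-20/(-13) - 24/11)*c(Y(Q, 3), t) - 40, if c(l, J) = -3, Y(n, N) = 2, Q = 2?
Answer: -5444/143 ≈ -38.070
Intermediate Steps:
t = -8 (t = -6 - 2 = -8)
(-20/(-13) - 24/11)*c(Y(Q, 3), t) - 40 = (-20/(-13) - 24/11)*(-3) - 40 = (-20*(-1/13) - 24*1/11)*(-3) - 40 = (20/13 - 24/11)*(-3) - 40 = -92/143*(-3) - 40 = 276/143 - 40 = -5444/143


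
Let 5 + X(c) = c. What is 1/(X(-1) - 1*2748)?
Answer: -1/2754 ≈ -0.00036311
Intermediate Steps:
X(c) = -5 + c
1/(X(-1) - 1*2748) = 1/((-5 - 1) - 1*2748) = 1/(-6 - 2748) = 1/(-2754) = -1/2754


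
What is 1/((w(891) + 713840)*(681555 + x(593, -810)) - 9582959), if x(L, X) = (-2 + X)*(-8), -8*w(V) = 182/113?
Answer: 452/221999169169571 ≈ 2.0360e-12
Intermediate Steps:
w(V) = -91/452 (w(V) = -91/(4*113) = -1/8*182/113 = -91/452)
x(L, X) = 16 - 8*X
1/((w(891) + 713840)*(681555 + x(593, -810)) - 9582959) = 1/((-91/452 + 713840)*(681555 + (16 - 8*(-810))) - 9582959) = 1/(322655589*(681555 + (16 + 6480))/452 - 9582959) = 1/(322655589*(681555 + 6496)/452 - 9582959) = 1/((322655589/452)*688051 - 9582959) = 1/(222003500667039/452 - 9582959) = 1/(221999169169571/452) = 452/221999169169571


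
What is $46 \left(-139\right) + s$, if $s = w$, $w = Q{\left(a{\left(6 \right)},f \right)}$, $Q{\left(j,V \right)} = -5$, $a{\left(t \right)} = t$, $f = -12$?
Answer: $-6399$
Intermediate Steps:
$w = -5$
$s = -5$
$46 \left(-139\right) + s = 46 \left(-139\right) - 5 = -6394 - 5 = -6399$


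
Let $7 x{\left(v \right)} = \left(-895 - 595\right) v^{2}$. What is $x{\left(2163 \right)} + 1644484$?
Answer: $-994222346$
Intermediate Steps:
$x{\left(v \right)} = - \frac{1490 v^{2}}{7}$ ($x{\left(v \right)} = \frac{\left(-895 - 595\right) v^{2}}{7} = \frac{\left(-1490\right) v^{2}}{7} = - \frac{1490 v^{2}}{7}$)
$x{\left(2163 \right)} + 1644484 = - \frac{1490 \cdot 2163^{2}}{7} + 1644484 = \left(- \frac{1490}{7}\right) 4678569 + 1644484 = -995866830 + 1644484 = -994222346$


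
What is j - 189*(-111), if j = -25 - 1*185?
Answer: 20769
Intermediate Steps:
j = -210 (j = -25 - 185 = -210)
j - 189*(-111) = -210 - 189*(-111) = -210 + 20979 = 20769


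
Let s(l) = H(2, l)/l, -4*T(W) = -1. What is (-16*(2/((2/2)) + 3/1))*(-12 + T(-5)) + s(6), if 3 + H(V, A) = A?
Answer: 1881/2 ≈ 940.50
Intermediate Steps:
H(V, A) = -3 + A
T(W) = ¼ (T(W) = -¼*(-1) = ¼)
s(l) = (-3 + l)/l
(-16*(2/((2/2)) + 3/1))*(-12 + T(-5)) + s(6) = (-16*(2/((2/2)) + 3/1))*(-12 + ¼) + (-3 + 6)/6 = -16*(2/((2*(½))) + 3*1)*(-47/4) + (⅙)*3 = -16*(2/1 + 3)*(-47/4) + ½ = -16*(2*1 + 3)*(-47/4) + ½ = -16*(2 + 3)*(-47/4) + ½ = -16*5*(-47/4) + ½ = -80*(-47/4) + ½ = 940 + ½ = 1881/2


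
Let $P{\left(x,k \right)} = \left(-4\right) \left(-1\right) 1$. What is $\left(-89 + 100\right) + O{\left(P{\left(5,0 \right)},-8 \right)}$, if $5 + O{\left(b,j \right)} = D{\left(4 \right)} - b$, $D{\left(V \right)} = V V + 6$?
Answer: $24$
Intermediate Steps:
$D{\left(V \right)} = 6 + V^{2}$ ($D{\left(V \right)} = V^{2} + 6 = 6 + V^{2}$)
$P{\left(x,k \right)} = 4$ ($P{\left(x,k \right)} = 4 \cdot 1 = 4$)
$O{\left(b,j \right)} = 17 - b$ ($O{\left(b,j \right)} = -5 - \left(-6 - 16 + b\right) = -5 - \left(-22 + b\right) = 17 - b$)
$\left(-89 + 100\right) + O{\left(P{\left(5,0 \right)},-8 \right)} = \left(-89 + 100\right) + \left(17 - 4\right) = 11 + \left(17 - 4\right) = 11 + 13 = 24$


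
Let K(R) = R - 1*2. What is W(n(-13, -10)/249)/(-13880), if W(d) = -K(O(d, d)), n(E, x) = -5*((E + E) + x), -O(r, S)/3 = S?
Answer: -173/576020 ≈ -0.00030034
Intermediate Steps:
O(r, S) = -3*S
n(E, x) = -10*E - 5*x (n(E, x) = -5*(2*E + x) = -5*(x + 2*E) = -10*E - 5*x)
K(R) = -2 + R (K(R) = R - 2 = -2 + R)
W(d) = 2 + 3*d (W(d) = -(-2 - 3*d) = 2 + 3*d)
W(n(-13, -10)/249)/(-13880) = (2 + 3*((-10*(-13) - 5*(-10))/249))/(-13880) = (2 + 3*((130 + 50)*(1/249)))*(-1/13880) = (2 + 3*(180*(1/249)))*(-1/13880) = (2 + 3*(60/83))*(-1/13880) = (2 + 180/83)*(-1/13880) = (346/83)*(-1/13880) = -173/576020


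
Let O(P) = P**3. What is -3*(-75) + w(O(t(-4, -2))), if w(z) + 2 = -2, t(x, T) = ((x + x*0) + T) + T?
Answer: 221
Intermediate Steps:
t(x, T) = x + 2*T (t(x, T) = ((x + 0) + T) + T = (x + T) + T = (T + x) + T = x + 2*T)
w(z) = -4 (w(z) = -2 - 2 = -4)
-3*(-75) + w(O(t(-4, -2))) = -3*(-75) - 4 = 225 - 4 = 221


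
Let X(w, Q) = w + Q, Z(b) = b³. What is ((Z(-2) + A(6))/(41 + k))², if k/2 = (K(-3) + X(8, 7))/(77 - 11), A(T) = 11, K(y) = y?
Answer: 1089/207025 ≈ 0.0052602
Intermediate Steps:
X(w, Q) = Q + w
k = 4/11 (k = 2*((-3 + (7 + 8))/(77 - 11)) = 2*((-3 + 15)/66) = 2*(12*(1/66)) = 2*(2/11) = 4/11 ≈ 0.36364)
((Z(-2) + A(6))/(41 + k))² = (((-2)³ + 11)/(41 + 4/11))² = ((-8 + 11)/(455/11))² = (3*(11/455))² = (33/455)² = 1089/207025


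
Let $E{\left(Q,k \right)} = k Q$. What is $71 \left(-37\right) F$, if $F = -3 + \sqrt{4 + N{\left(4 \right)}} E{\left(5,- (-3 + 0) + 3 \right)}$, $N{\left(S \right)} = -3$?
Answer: $-70929$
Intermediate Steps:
$E{\left(Q,k \right)} = Q k$
$F = 27$ ($F = -3 + \sqrt{4 - 3} \cdot 5 \left(- (-3 + 0) + 3\right) = -3 + \sqrt{1} \cdot 5 \left(\left(-1\right) \left(-3\right) + 3\right) = -3 + 1 \cdot 5 \left(3 + 3\right) = -3 + 1 \cdot 5 \cdot 6 = -3 + 1 \cdot 30 = -3 + 30 = 27$)
$71 \left(-37\right) F = 71 \left(-37\right) 27 = \left(-2627\right) 27 = -70929$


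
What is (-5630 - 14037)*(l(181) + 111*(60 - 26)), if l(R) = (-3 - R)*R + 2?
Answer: 580727176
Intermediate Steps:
l(R) = 2 + R*(-3 - R) (l(R) = R*(-3 - R) + 2 = 2 + R*(-3 - R))
(-5630 - 14037)*(l(181) + 111*(60 - 26)) = (-5630 - 14037)*((2 - 1*181² - 3*181) + 111*(60 - 26)) = -19667*((2 - 1*32761 - 543) + 111*34) = -19667*((2 - 32761 - 543) + 3774) = -19667*(-33302 + 3774) = -19667*(-29528) = 580727176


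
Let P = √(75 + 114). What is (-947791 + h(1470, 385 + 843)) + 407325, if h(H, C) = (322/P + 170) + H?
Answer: -538826 + 46*√21/9 ≈ -5.3880e+5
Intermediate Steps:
P = 3*√21 (P = √189 = 3*√21 ≈ 13.748)
h(H, C) = 170 + H + 46*√21/9 (h(H, C) = (322/((3*√21)) + 170) + H = (322*(√21/63) + 170) + H = (46*√21/9 + 170) + H = (170 + 46*√21/9) + H = 170 + H + 46*√21/9)
(-947791 + h(1470, 385 + 843)) + 407325 = (-947791 + (170 + 1470 + 46*√21/9)) + 407325 = (-947791 + (1640 + 46*√21/9)) + 407325 = (-946151 + 46*√21/9) + 407325 = -538826 + 46*√21/9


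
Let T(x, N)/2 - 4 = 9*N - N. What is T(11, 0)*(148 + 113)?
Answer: 2088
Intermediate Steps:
T(x, N) = 8 + 16*N (T(x, N) = 8 + 2*(9*N - N) = 8 + 2*(8*N) = 8 + 16*N)
T(11, 0)*(148 + 113) = (8 + 16*0)*(148 + 113) = (8 + 0)*261 = 8*261 = 2088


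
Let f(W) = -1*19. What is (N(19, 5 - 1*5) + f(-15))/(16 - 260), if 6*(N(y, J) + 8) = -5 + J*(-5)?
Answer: 167/1464 ≈ 0.11407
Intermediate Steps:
N(y, J) = -53/6 - 5*J/6 (N(y, J) = -8 + (-5 + J*(-5))/6 = -8 + (-5 - 5*J)/6 = -8 + (-5/6 - 5*J/6) = -53/6 - 5*J/6)
f(W) = -19
(N(19, 5 - 1*5) + f(-15))/(16 - 260) = ((-53/6 - 5*(5 - 1*5)/6) - 19)/(16 - 260) = ((-53/6 - 5*(5 - 5)/6) - 19)/(-244) = ((-53/6 - 5/6*0) - 19)*(-1/244) = ((-53/6 + 0) - 19)*(-1/244) = (-53/6 - 19)*(-1/244) = -167/6*(-1/244) = 167/1464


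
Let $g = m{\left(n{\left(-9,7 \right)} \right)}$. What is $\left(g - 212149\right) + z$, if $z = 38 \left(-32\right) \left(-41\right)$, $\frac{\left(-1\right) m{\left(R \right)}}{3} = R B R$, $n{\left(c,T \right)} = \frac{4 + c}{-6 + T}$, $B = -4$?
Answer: $-161993$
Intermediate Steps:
$n{\left(c,T \right)} = \frac{4 + c}{-6 + T}$
$m{\left(R \right)} = 12 R^{2}$ ($m{\left(R \right)} = - 3 R \left(-4\right) R = - 3 - 4 R R = - 3 \left(- 4 R^{2}\right) = 12 R^{2}$)
$g = 300$ ($g = 12 \left(\frac{4 - 9}{-6 + 7}\right)^{2} = 12 \left(1^{-1} \left(-5\right)\right)^{2} = 12 \left(1 \left(-5\right)\right)^{2} = 12 \left(-5\right)^{2} = 12 \cdot 25 = 300$)
$z = 49856$ ($z = \left(-1216\right) \left(-41\right) = 49856$)
$\left(g - 212149\right) + z = \left(300 - 212149\right) + 49856 = -211849 + 49856 = -161993$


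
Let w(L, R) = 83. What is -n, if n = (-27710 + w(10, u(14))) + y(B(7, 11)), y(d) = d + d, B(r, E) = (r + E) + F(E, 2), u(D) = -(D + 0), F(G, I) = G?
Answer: 27569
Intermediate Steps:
u(D) = -D
B(r, E) = r + 2*E (B(r, E) = (r + E) + E = (E + r) + E = r + 2*E)
y(d) = 2*d
n = -27569 (n = (-27710 + 83) + 2*(7 + 2*11) = -27627 + 2*(7 + 22) = -27627 + 2*29 = -27627 + 58 = -27569)
-n = -1*(-27569) = 27569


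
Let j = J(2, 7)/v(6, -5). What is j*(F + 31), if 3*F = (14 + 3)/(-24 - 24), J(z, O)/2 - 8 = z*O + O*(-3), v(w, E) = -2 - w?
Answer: -4447/576 ≈ -7.7205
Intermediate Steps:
J(z, O) = 16 - 6*O + 2*O*z (J(z, O) = 16 + 2*(z*O + O*(-3)) = 16 + 2*(O*z - 3*O) = 16 + 2*(-3*O + O*z) = 16 + (-6*O + 2*O*z) = 16 - 6*O + 2*O*z)
F = -17/144 (F = ((14 + 3)/(-24 - 24))/3 = (17/(-48))/3 = (17*(-1/48))/3 = (⅓)*(-17/48) = -17/144 ≈ -0.11806)
j = -¼ (j = (16 - 6*7 + 2*7*2)/(-2 - 1*6) = (16 - 42 + 28)/(-2 - 6) = 2/(-8) = 2*(-⅛) = -¼ ≈ -0.25000)
j*(F + 31) = -(-17/144 + 31)/4 = -¼*4447/144 = -4447/576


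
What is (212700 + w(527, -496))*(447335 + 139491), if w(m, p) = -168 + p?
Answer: 124428237736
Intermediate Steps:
(212700 + w(527, -496))*(447335 + 139491) = (212700 + (-168 - 496))*(447335 + 139491) = (212700 - 664)*586826 = 212036*586826 = 124428237736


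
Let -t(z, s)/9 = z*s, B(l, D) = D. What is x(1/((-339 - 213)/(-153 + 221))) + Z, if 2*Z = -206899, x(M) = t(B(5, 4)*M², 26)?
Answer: -109464599/1058 ≈ -1.0346e+5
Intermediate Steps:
t(z, s) = -9*s*z (t(z, s) = -9*z*s = -9*s*z)
x(M) = -936*M² (x(M) = -9*26*4*M² = -936*M²)
Z = -206899/2 (Z = (½)*(-206899) = -206899/2 ≈ -1.0345e+5)
x(1/((-339 - 213)/(-153 + 221))) + Z = -936*(-153 + 221)²/(-339 - 213)² - 206899/2 = -936*(1/(-552/68))² - 206899/2 = -936*(1/(-552*1/68))² - 206899/2 = -936*(1/(-138/17))² - 206899/2 = -936*(-17/138)² - 206899/2 = -936*289/19044 - 206899/2 = -7514/529 - 206899/2 = -109464599/1058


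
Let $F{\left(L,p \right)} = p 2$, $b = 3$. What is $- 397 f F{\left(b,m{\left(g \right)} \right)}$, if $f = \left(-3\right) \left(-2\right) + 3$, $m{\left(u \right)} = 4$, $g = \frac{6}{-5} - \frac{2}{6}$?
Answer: $-28584$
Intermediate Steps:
$g = - \frac{23}{15}$ ($g = 6 \left(- \frac{1}{5}\right) - \frac{1}{3} = - \frac{6}{5} - \frac{1}{3} = - \frac{23}{15} \approx -1.5333$)
$F{\left(L,p \right)} = 2 p$
$f = 9$ ($f = 6 + 3 = 9$)
$- 397 f F{\left(b,m{\left(g \right)} \right)} = - 397 \cdot 9 \cdot 2 \cdot 4 = - 397 \cdot 9 \cdot 8 = \left(-397\right) 72 = -28584$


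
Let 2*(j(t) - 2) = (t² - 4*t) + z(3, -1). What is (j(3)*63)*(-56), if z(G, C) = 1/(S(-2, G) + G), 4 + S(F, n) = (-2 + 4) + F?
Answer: 0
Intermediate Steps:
S(F, n) = -2 + F (S(F, n) = -4 + ((-2 + 4) + F) = -4 + (2 + F) = -2 + F)
z(G, C) = 1/(-4 + G) (z(G, C) = 1/((-2 - 2) + G) = 1/(-4 + G))
j(t) = 3/2 + t²/2 - 2*t (j(t) = 2 + ((t² - 4*t) + 1/(-4 + 3))/2 = 2 + ((t² - 4*t) + 1/(-1))/2 = 2 + ((t² - 4*t) - 1)/2 = 2 + (-1 + t² - 4*t)/2 = 2 + (-½ + t²/2 - 2*t) = 3/2 + t²/2 - 2*t)
(j(3)*63)*(-56) = ((3/2 + (½)*3² - 2*3)*63)*(-56) = ((3/2 + (½)*9 - 6)*63)*(-56) = ((3/2 + 9/2 - 6)*63)*(-56) = (0*63)*(-56) = 0*(-56) = 0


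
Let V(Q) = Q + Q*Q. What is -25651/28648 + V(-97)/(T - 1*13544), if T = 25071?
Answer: -28908901/330225496 ≈ -0.087543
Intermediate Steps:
V(Q) = Q + Q**2
-25651/28648 + V(-97)/(T - 1*13544) = -25651/28648 + (-97*(1 - 97))/(25071 - 1*13544) = -25651*1/28648 + (-97*(-96))/(25071 - 13544) = -25651/28648 + 9312/11527 = -28908901/330225496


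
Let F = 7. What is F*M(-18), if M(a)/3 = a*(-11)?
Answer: 4158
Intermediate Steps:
M(a) = -33*a (M(a) = 3*(a*(-11)) = 3*(-11*a) = -33*a)
F*M(-18) = 7*(-33*(-18)) = 7*594 = 4158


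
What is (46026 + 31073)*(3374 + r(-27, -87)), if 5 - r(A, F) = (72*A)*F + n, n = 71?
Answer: -12784556180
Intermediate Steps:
r(A, F) = -66 - 72*A*F (r(A, F) = 5 - ((72*A)*F + 71) = 5 - (72*A*F + 71) = 5 - (71 + 72*A*F) = 5 + (-71 - 72*A*F) = -66 - 72*A*F)
(46026 + 31073)*(3374 + r(-27, -87)) = (46026 + 31073)*(3374 + (-66 - 72*(-27)*(-87))) = 77099*(3374 + (-66 - 169128)) = 77099*(3374 - 169194) = 77099*(-165820) = -12784556180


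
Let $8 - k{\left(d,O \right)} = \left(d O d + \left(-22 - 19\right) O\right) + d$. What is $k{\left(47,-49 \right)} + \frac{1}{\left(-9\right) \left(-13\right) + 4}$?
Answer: $\frac{12849354}{121} \approx 1.0619 \cdot 10^{5}$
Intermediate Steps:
$k{\left(d,O \right)} = 8 - d + 41 O - O d^{2}$ ($k{\left(d,O \right)} = 8 - \left(\left(d O d + \left(-22 - 19\right) O\right) + d\right) = 8 - \left(\left(O d d - 41 O\right) + d\right) = 8 - \left(\left(O d^{2} - 41 O\right) + d\right) = 8 - \left(\left(- 41 O + O d^{2}\right) + d\right) = 8 - \left(d - 41 O + O d^{2}\right) = 8 - d + 41 O - O d^{2}$)
$k{\left(47,-49 \right)} + \frac{1}{\left(-9\right) \left(-13\right) + 4} = \left(8 - 47 + 41 \left(-49\right) - - 49 \cdot 47^{2}\right) + \frac{1}{\left(-9\right) \left(-13\right) + 4} = \left(8 - 47 - 2009 - \left(-49\right) 2209\right) + \frac{1}{117 + 4} = \left(8 - 47 - 2009 + 108241\right) + \frac{1}{121} = 106193 + \frac{1}{121} = \frac{12849354}{121}$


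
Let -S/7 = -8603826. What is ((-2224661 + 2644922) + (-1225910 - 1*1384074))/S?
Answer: -2189723/60226782 ≈ -0.036358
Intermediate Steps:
S = 60226782 (S = -7*(-8603826) = 60226782)
((-2224661 + 2644922) + (-1225910 - 1*1384074))/S = ((-2224661 + 2644922) + (-1225910 - 1*1384074))/60226782 = (420261 + (-1225910 - 1384074))*(1/60226782) = (420261 - 2609984)*(1/60226782) = -2189723*1/60226782 = -2189723/60226782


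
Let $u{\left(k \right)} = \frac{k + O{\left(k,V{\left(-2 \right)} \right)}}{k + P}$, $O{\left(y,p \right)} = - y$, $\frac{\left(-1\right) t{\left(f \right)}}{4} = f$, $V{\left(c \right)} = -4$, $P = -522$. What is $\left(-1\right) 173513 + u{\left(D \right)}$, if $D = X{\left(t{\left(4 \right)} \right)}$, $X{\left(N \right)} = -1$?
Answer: $-173513$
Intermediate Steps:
$t{\left(f \right)} = - 4 f$
$D = -1$
$u{\left(k \right)} = 0$ ($u{\left(k \right)} = \frac{k - k}{k - 522} = \frac{0}{-522 + k} = 0$)
$\left(-1\right) 173513 + u{\left(D \right)} = \left(-1\right) 173513 + 0 = -173513 + 0 = -173513$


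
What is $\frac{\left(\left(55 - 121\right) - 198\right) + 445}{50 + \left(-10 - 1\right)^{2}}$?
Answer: $\frac{181}{171} \approx 1.0585$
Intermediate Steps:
$\frac{\left(\left(55 - 121\right) - 198\right) + 445}{50 + \left(-10 - 1\right)^{2}} = \frac{\left(-66 - 198\right) + 445}{50 + \left(-11\right)^{2}} = \frac{-264 + 445}{50 + 121} = \frac{181}{171}$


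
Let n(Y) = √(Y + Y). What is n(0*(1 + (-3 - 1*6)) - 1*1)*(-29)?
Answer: -29*I*√2 ≈ -41.012*I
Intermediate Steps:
n(Y) = √2*√Y (n(Y) = √(2*Y) = √2*√Y)
n(0*(1 + (-3 - 1*6)) - 1*1)*(-29) = (√2*√(0*(1 + (-3 - 1*6)) - 1*1))*(-29) = (√2*√(0*(1 + (-3 - 6)) - 1))*(-29) = (√2*√(0*(1 - 9) - 1))*(-29) = (√2*√(0*(-8) - 1))*(-29) = (√2*√(0 - 1))*(-29) = (√2*√(-1))*(-29) = (√2*I)*(-29) = (I*√2)*(-29) = -29*I*√2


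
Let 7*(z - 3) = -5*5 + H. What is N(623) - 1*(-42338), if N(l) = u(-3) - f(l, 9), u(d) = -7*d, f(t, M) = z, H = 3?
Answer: 296514/7 ≈ 42359.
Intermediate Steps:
z = -⅐ (z = 3 + (-5*5 + 3)/7 = 3 + (-25 + 3)/7 = 3 + (⅐)*(-22) = 3 - 22/7 = -⅐ ≈ -0.14286)
f(t, M) = -⅐
N(l) = 148/7 (N(l) = -7*(-3) - 1*(-⅐) = 21 + ⅐ = 148/7)
N(623) - 1*(-42338) = 148/7 - 1*(-42338) = 148/7 + 42338 = 296514/7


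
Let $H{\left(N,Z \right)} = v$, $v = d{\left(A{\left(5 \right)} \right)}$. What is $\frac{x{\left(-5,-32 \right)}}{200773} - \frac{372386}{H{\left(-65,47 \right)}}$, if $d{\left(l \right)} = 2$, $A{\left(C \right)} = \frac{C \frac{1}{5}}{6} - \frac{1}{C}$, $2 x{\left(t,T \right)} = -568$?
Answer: $- \frac{37382527473}{200773} \approx -1.8619 \cdot 10^{5}$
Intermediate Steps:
$x{\left(t,T \right)} = -284$ ($x{\left(t,T \right)} = \frac{1}{2} \left(-568\right) = -284$)
$A{\left(C \right)} = - \frac{1}{C} + \frac{C}{30}$ ($A{\left(C \right)} = C \frac{1}{5} \cdot \frac{1}{6} - \frac{1}{C} = \frac{C}{5} \cdot \frac{1}{6} - \frac{1}{C} = \frac{C}{30} - \frac{1}{C} = - \frac{1}{C} + \frac{C}{30}$)
$v = 2$
$H{\left(N,Z \right)} = 2$
$\frac{x{\left(-5,-32 \right)}}{200773} - \frac{372386}{H{\left(-65,47 \right)}} = - \frac{284}{200773} - \frac{372386}{2} = \left(-284\right) \frac{1}{200773} - 186193 = - \frac{284}{200773} - 186193 = - \frac{37382527473}{200773}$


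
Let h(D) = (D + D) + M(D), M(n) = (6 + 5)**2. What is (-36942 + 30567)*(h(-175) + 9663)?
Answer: -60141750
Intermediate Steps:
M(n) = 121 (M(n) = 11**2 = 121)
h(D) = 121 + 2*D (h(D) = (D + D) + 121 = 2*D + 121 = 121 + 2*D)
(-36942 + 30567)*(h(-175) + 9663) = (-36942 + 30567)*((121 + 2*(-175)) + 9663) = -6375*((121 - 350) + 9663) = -6375*(-229 + 9663) = -6375*9434 = -60141750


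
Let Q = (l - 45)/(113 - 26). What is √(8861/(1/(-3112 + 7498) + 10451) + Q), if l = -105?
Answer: 2*I*√387106210505625817/1329304523 ≈ 0.9361*I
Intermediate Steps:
Q = -50/29 (Q = (-105 - 45)/(113 - 26) = -150/87 = -150*1/87 = -50/29 ≈ -1.7241)
√(8861/(1/(-3112 + 7498) + 10451) + Q) = √(8861/(1/(-3112 + 7498) + 10451) - 50/29) = √(8861/(1/4386 + 10451) - 50/29) = √(8861/(45838087/4386) - 50/29) = √(8861*(4386/45838087) - 50/29) = √(38864346/45838087 - 50/29) = √(-1164838316/1329304523) = 2*I*√387106210505625817/1329304523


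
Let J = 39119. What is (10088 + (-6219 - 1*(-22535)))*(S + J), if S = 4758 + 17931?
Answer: 1631978432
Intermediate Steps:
S = 22689
(10088 + (-6219 - 1*(-22535)))*(S + J) = (10088 + (-6219 - 1*(-22535)))*(22689 + 39119) = (10088 + (-6219 + 22535))*61808 = (10088 + 16316)*61808 = 26404*61808 = 1631978432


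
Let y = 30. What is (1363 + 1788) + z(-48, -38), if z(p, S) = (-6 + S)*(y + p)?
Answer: 3943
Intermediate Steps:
z(p, S) = (-6 + S)*(30 + p)
(1363 + 1788) + z(-48, -38) = (1363 + 1788) + (-180 - 6*(-48) + 30*(-38) - 38*(-48)) = 3151 + (-180 + 288 - 1140 + 1824) = 3151 + 792 = 3943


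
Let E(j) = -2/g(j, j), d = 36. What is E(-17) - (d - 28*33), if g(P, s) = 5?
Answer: 4438/5 ≈ 887.60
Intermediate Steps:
E(j) = -⅖ (E(j) = -2/5 = -2*⅕ = -⅖)
E(-17) - (d - 28*33) = -⅖ - (36 - 28*33) = -⅖ - (36 - 924) = -⅖ - 1*(-888) = -⅖ + 888 = 4438/5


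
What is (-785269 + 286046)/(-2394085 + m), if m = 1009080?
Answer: 499223/1385005 ≈ 0.36045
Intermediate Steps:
(-785269 + 286046)/(-2394085 + m) = (-785269 + 286046)/(-2394085 + 1009080) = -499223/(-1385005) = -499223*(-1/1385005) = 499223/1385005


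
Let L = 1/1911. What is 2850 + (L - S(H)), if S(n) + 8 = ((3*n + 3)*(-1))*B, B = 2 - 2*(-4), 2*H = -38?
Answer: 4429699/1911 ≈ 2318.0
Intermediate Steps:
H = -19 (H = (½)*(-38) = -19)
B = 10 (B = 2 + 8 = 10)
L = 1/1911 ≈ 0.00052329
S(n) = -38 - 30*n (S(n) = -8 + ((3*n + 3)*(-1))*10 = -8 + ((3 + 3*n)*(-1))*10 = -8 + (-3 - 3*n)*10 = -8 + (-30 - 30*n) = -38 - 30*n)
2850 + (L - S(H)) = 2850 + (1/1911 - (-38 - 30*(-19))) = 2850 + (1/1911 - (-38 + 570)) = 2850 + (1/1911 - 1*532) = 2850 + (1/1911 - 532) = 2850 - 1016651/1911 = 4429699/1911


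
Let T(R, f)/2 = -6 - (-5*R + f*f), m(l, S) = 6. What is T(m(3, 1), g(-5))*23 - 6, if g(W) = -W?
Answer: -52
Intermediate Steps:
T(R, f) = -12 - 2*f² + 10*R (T(R, f) = 2*(-6 - (-5*R + f*f)) = 2*(-6 - (-5*R + f²)) = 2*(-6 - (f² - 5*R)) = 2*(-6 + (-f² + 5*R)) = 2*(-6 - f² + 5*R) = -12 - 2*f² + 10*R)
T(m(3, 1), g(-5))*23 - 6 = (-12 - 2*(-1*(-5))² + 10*6)*23 - 6 = (-12 - 2*5² + 60)*23 - 6 = (-12 - 2*25 + 60)*23 - 6 = (-12 - 50 + 60)*23 - 6 = -2*23 - 6 = -46 - 6 = -52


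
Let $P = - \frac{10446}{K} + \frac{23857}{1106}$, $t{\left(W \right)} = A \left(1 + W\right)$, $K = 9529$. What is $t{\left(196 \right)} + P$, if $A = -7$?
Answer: $- \frac{14317602969}{10539074} \approx -1358.5$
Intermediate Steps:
$t{\left(W \right)} = -7 - 7 W$ ($t{\left(W \right)} = - 7 \left(1 + W\right) = -7 - 7 W$)
$P = \frac{215780077}{10539074}$ ($P = - \frac{10446}{9529} + \frac{23857}{1106} = \frac{215780077}{10539074} \approx 20.474$)
$t{\left(196 \right)} + P = \left(-7 - 1372\right) + \frac{215780077}{10539074} = -1379 + \frac{215780077}{10539074} = - \frac{14317602969}{10539074}$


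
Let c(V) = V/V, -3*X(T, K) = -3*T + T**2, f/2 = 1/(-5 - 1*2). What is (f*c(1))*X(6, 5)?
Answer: 12/7 ≈ 1.7143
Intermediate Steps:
f = -2/7 (f = 2/(-5 - 1*2) = 2/(-5 - 2) = 2/(-7) = 2*(-1/7) = -2/7 ≈ -0.28571)
X(T, K) = T - T**2/3 (X(T, K) = -(-3*T + T**2)/3 = -(T**2 - 3*T)/3 = T - T**2/3)
c(V) = 1
(f*c(1))*X(6, 5) = (-2/7*1)*((1/3)*6*(3 - 1*6)) = -2*6*(3 - 6)/21 = -2*6*(-3)/21 = -2/7*(-6) = 12/7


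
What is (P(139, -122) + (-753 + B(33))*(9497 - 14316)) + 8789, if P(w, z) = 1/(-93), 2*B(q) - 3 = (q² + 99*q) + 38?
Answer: -1294016045/186 ≈ -6.9571e+6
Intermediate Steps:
B(q) = 41/2 + q²/2 + 99*q/2 (B(q) = 3/2 + ((q² + 99*q) + 38)/2 = 3/2 + (38 + q² + 99*q)/2 = 3/2 + (19 + q²/2 + 99*q/2) = 41/2 + q²/2 + 99*q/2)
P(w, z) = -1/93
(P(139, -122) + (-753 + B(33))*(9497 - 14316)) + 8789 = (-1/93 + (-753 + (41/2 + (½)*33² + (99/2)*33))*(9497 - 14316)) + 8789 = (-1/93 + (-753 + (41/2 + (½)*1089 + 3267/2))*(-4819)) + 8789 = (-1/93 + (-753 + (41/2 + 1089/2 + 3267/2))*(-4819)) + 8789 = (-1/93 + (-753 + 4397/2)*(-4819)) + 8789 = (-1/93 + (2891/2)*(-4819)) + 8789 = (-1/93 - 13931729/2) + 8789 = -1295650799/186 + 8789 = -1294016045/186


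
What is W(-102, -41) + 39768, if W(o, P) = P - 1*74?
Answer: 39653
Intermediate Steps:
W(o, P) = -74 + P (W(o, P) = P - 74 = -74 + P)
W(-102, -41) + 39768 = (-74 - 41) + 39768 = -115 + 39768 = 39653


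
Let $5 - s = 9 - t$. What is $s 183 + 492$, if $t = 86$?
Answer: $15498$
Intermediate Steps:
$s = 82$ ($s = 5 - \left(9 - 86\right) = 5 - -77 = 5 + 77 = 82$)
$s 183 + 492 = 82 \cdot 183 + 492 = 15006 + 492 = 15498$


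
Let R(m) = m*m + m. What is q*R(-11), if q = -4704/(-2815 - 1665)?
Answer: 231/2 ≈ 115.50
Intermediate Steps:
R(m) = m + m**2 (R(m) = m**2 + m = m + m**2)
q = 21/20 (q = -4704/(-4480) = -4704*(-1/4480) = 21/20 ≈ 1.0500)
q*R(-11) = 21*(-11*(1 - 11))/20 = 21*(-11*(-10))/20 = (21/20)*110 = 231/2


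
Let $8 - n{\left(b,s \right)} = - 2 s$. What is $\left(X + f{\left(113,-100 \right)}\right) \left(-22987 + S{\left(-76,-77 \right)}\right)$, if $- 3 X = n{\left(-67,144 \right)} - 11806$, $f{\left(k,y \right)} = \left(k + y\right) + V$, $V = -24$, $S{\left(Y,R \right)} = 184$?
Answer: $-87236677$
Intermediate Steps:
$n{\left(b,s \right)} = 8 + 2 s$ ($n{\left(b,s \right)} = 8 - - 2 s = 8 + 2 s$)
$f{\left(k,y \right)} = -24 + k + y$ ($f{\left(k,y \right)} = \left(k + y\right) - 24 = -24 + k + y$)
$X = \frac{11510}{3}$ ($X = - \frac{\left(8 + 2 \cdot 144\right) - 11806}{3} = - \frac{\left(8 + 288\right) - 11806}{3} = - \frac{296 - 11806}{3} = \left(- \frac{1}{3}\right) \left(-11510\right) = \frac{11510}{3} \approx 3836.7$)
$\left(X + f{\left(113,-100 \right)}\right) \left(-22987 + S{\left(-76,-77 \right)}\right) = \left(\frac{11510}{3} - 11\right) \left(-22987 + 184\right) = \left(\frac{11510}{3} - 11\right) \left(-22803\right) = \frac{11477}{3} \left(-22803\right) = -87236677$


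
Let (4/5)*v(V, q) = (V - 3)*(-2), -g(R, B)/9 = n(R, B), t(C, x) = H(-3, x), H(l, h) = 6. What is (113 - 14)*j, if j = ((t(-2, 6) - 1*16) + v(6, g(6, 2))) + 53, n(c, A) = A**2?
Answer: 7029/2 ≈ 3514.5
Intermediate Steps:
t(C, x) = 6
g(R, B) = -9*B**2
v(V, q) = 15/2 - 5*V/2 (v(V, q) = 5*((V - 3)*(-2))/4 = 5*((-3 + V)*(-2))/4 = 5*(6 - 2*V)/4 = 15/2 - 5*V/2)
j = 71/2 (j = ((6 - 1*16) + (15/2 - 5/2*6)) + 53 = ((6 - 16) + (15/2 - 15)) + 53 = (-10 - 15/2) + 53 = -35/2 + 53 = 71/2 ≈ 35.500)
(113 - 14)*j = (113 - 14)*(71/2) = 99*(71/2) = 7029/2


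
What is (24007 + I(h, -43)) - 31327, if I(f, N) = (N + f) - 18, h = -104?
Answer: -7485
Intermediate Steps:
I(f, N) = -18 + N + f
(24007 + I(h, -43)) - 31327 = (24007 + (-18 - 43 - 104)) - 31327 = (24007 - 165) - 31327 = 23842 - 31327 = -7485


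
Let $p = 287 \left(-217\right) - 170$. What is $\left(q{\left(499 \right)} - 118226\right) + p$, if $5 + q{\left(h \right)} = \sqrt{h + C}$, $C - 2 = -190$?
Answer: $-180680 + \sqrt{311} \approx -1.8066 \cdot 10^{5}$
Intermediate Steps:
$C = -188$ ($C = 2 - 190 = -188$)
$q{\left(h \right)} = -5 + \sqrt{-188 + h}$ ($q{\left(h \right)} = -5 + \sqrt{h - 188} = -5 + \sqrt{-188 + h}$)
$p = -62449$ ($p = -62279 - 170 = -62449$)
$\left(q{\left(499 \right)} - 118226\right) + p = \left(\left(-5 + \sqrt{-188 + 499}\right) - 118226\right) - 62449 = \left(\left(-5 + \sqrt{311}\right) - 118226\right) - 62449 = \left(-118231 + \sqrt{311}\right) - 62449 = -180680 + \sqrt{311}$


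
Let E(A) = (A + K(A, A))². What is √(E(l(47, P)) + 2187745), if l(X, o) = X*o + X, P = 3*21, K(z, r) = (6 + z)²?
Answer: √82577278725361 ≈ 9.0872e+6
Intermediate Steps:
P = 63
l(X, o) = X + X*o
E(A) = (A + (6 + A)²)²
√(E(l(47, P)) + 2187745) = √((47*(1 + 63) + (6 + 47*(1 + 63))²)² + 2187745) = √((47*64 + (6 + 47*64)²)² + 2187745) = √((3008 + (6 + 3008)²)² + 2187745) = √((3008 + 3014²)² + 2187745) = √((3008 + 9084196)² + 2187745) = √(9087204² + 2187745) = √(82577276537616 + 2187745) = √82577278725361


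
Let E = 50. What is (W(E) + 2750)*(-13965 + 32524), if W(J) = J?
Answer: 51965200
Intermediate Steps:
(W(E) + 2750)*(-13965 + 32524) = (50 + 2750)*(-13965 + 32524) = 2800*18559 = 51965200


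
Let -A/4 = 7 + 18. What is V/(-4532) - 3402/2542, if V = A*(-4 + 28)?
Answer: -1164633/1440043 ≈ -0.80875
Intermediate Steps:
A = -100 (A = -4*(7 + 18) = -4*25 = -100)
V = -2400 (V = -100*(-4 + 28) = -100*24 = -2400)
V/(-4532) - 3402/2542 = -2400/(-4532) - 3402/2542 = -2400*(-1/4532) - 3402*1/2542 = 600/1133 - 1701/1271 = -1164633/1440043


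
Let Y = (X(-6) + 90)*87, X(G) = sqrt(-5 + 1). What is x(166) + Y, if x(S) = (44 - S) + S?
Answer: 7874 + 174*I ≈ 7874.0 + 174.0*I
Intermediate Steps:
X(G) = 2*I (X(G) = sqrt(-4) = 2*I)
x(S) = 44
Y = 7830 + 174*I (Y = (2*I + 90)*87 = (90 + 2*I)*87 = 7830 + 174*I ≈ 7830.0 + 174.0*I)
x(166) + Y = 44 + (7830 + 174*I) = 7874 + 174*I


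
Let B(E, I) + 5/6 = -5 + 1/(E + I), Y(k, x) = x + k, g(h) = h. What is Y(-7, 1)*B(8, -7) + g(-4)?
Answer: 25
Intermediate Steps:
Y(k, x) = k + x
B(E, I) = -35/6 + 1/(E + I) (B(E, I) = -⅚ + (-5 + 1/(E + I)) = -35/6 + 1/(E + I))
Y(-7, 1)*B(8, -7) + g(-4) = (-7 + 1)*((6 - 35*8 - 35*(-7))/(6*(8 - 7))) - 4 = -(6 - 280 + 245)/1 - 4 = -(-29) - 4 = -6*(-29/6) - 4 = 29 - 4 = 25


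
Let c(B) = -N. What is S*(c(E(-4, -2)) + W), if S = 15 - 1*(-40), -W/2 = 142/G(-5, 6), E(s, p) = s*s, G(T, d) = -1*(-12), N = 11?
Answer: -5720/3 ≈ -1906.7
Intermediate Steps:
G(T, d) = 12
E(s, p) = s**2
c(B) = -11 (c(B) = -1*11 = -11)
W = -71/3 (W = -284/12 = -2*71/6 = -71/3 ≈ -23.667)
S = 55 (S = 15 + 40 = 55)
S*(c(E(-4, -2)) + W) = 55*(-11 - 71/3) = 55*(-104/3) = -5720/3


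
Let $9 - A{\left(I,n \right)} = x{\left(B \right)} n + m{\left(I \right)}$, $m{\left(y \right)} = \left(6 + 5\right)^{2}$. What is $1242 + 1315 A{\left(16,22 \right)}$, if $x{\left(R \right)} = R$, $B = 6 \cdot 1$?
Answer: $-319618$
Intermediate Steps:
$B = 6$
$m{\left(y \right)} = 121$ ($m{\left(y \right)} = 11^{2} = 121$)
$A{\left(I,n \right)} = -112 - 6 n$ ($A{\left(I,n \right)} = 9 - \left(6 n + 121\right) = 9 - \left(121 + 6 n\right) = -112 - 6 n$)
$1242 + 1315 A{\left(16,22 \right)} = 1242 + 1315 \left(-112 - 132\right) = 1242 + 1315 \left(-244\right) = 1242 - 320860 = -319618$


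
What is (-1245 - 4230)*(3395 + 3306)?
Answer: -36687975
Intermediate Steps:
(-1245 - 4230)*(3395 + 3306) = -5475*6701 = -36687975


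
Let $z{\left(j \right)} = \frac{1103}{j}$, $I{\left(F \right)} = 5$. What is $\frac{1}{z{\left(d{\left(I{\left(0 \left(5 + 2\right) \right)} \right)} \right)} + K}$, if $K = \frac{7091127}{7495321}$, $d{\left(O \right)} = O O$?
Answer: $\frac{187383025}{8444617238} \approx 0.02219$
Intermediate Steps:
$d{\left(O \right)} = O^{2}$
$K = \frac{7091127}{7495321}$ ($K = 7091127 \cdot \frac{1}{7495321} = \frac{7091127}{7495321} \approx 0.94607$)
$\frac{1}{z{\left(d{\left(I{\left(0 \left(5 + 2\right) \right)} \right)} \right)} + K} = \frac{1}{\frac{1103}{5^{2}} + \frac{7091127}{7495321}} = \frac{1}{\frac{1103}{25} + \frac{7091127}{7495321}} = \frac{1}{\frac{8444617238}{187383025}} = \frac{187383025}{8444617238}$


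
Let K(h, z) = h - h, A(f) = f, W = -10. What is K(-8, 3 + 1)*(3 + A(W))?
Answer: 0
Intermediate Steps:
K(h, z) = 0
K(-8, 3 + 1)*(3 + A(W)) = 0*(3 - 10) = 0*(-7) = 0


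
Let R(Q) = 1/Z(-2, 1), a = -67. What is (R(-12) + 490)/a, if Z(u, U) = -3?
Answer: -1469/201 ≈ -7.3085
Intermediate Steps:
R(Q) = -1/3 (R(Q) = 1/(-3) = -1/3)
(R(-12) + 490)/a = (-1/3 + 490)/(-67) = (1469/3)*(-1/67) = -1469/201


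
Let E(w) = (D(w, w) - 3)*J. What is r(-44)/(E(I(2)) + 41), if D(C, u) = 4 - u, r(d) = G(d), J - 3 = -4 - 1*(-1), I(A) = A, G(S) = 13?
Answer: 13/41 ≈ 0.31707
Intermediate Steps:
J = 0 (J = 3 + (-4 - 1*(-1)) = 3 + (-4 + 1) = 3 - 3 = 0)
r(d) = 13
E(w) = 0 (E(w) = ((4 - w) - 3)*0 = (1 - w)*0 = 0)
r(-44)/(E(I(2)) + 41) = 13/(0 + 41) = 13/41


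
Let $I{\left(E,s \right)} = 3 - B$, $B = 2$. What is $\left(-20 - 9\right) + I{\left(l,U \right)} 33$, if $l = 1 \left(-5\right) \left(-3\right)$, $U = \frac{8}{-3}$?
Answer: $4$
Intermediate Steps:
$U = - \frac{8}{3}$ ($U = 8 \left(- \frac{1}{3}\right) = - \frac{8}{3} \approx -2.6667$)
$l = 15$ ($l = \left(-5\right) \left(-3\right) = 15$)
$I{\left(E,s \right)} = 1$ ($I{\left(E,s \right)} = 3 - 2 = 1$)
$\left(-20 - 9\right) + I{\left(l,U \right)} 33 = \left(-20 - 9\right) + 1 \cdot 33 = \left(-20 - 9\right) + 33 = -29 + 33 = 4$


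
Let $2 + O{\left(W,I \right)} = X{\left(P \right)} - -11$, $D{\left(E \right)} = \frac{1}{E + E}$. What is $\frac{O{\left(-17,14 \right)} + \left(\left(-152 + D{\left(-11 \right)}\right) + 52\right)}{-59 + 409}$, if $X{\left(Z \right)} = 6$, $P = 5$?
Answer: $- \frac{1871}{7700} \approx -0.24299$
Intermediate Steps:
$D{\left(E \right)} = \frac{1}{2 E}$
$O{\left(W,I \right)} = 15$ ($O{\left(W,I \right)} = -2 + \left(6 - -11\right) = -2 + \left(6 + 11\right) = -2 + 17 = 15$)
$\frac{O{\left(-17,14 \right)} + \left(\left(-152 + D{\left(-11 \right)}\right) + 52\right)}{-59 + 409} = \frac{15 + \left(\left(-152 + \frac{1}{2 \left(-11\right)}\right) + 52\right)}{-59 + 409} = \frac{15 + \left(\left(-152 + \frac{1}{2} \left(- \frac{1}{11}\right)\right) + 52\right)}{350} = \left(15 + \left(\left(-152 - \frac{1}{22}\right) + 52\right)\right) \frac{1}{350} = \left(15 + \left(- \frac{3345}{22} + 52\right)\right) \frac{1}{350} = \left(15 - \frac{2201}{22}\right) \frac{1}{350} = \left(- \frac{1871}{22}\right) \frac{1}{350} = - \frac{1871}{7700}$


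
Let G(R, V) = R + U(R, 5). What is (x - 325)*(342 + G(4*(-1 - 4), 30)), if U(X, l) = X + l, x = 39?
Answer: -87802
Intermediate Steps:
G(R, V) = 5 + 2*R (G(R, V) = R + (R + 5) = R + (5 + R) = 5 + 2*R)
(x - 325)*(342 + G(4*(-1 - 4), 30)) = (39 - 325)*(342 + (5 + 2*(4*(-1 - 4)))) = -286*(342 + (5 + 2*(4*(-5)))) = -286*(342 + (5 + 2*(-20))) = -286*(342 + (5 - 40)) = -286*(342 - 35) = -286*307 = -87802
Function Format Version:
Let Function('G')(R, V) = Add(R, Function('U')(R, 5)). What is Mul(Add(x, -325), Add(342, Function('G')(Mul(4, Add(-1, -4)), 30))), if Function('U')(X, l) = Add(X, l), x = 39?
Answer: -87802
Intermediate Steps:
Function('G')(R, V) = Add(5, Mul(2, R)) (Function('G')(R, V) = Add(R, Add(R, 5)) = Add(R, Add(5, R)) = Add(5, Mul(2, R)))
Mul(Add(x, -325), Add(342, Function('G')(Mul(4, Add(-1, -4)), 30))) = Mul(Add(39, -325), Add(342, Add(5, Mul(2, Mul(4, Add(-1, -4)))))) = Mul(-286, Add(342, Add(5, Mul(2, Mul(4, -5))))) = Mul(-286, Add(342, Add(5, Mul(2, -20)))) = Mul(-286, Add(342, Add(5, -40))) = Mul(-286, Add(342, -35)) = Mul(-286, 307) = -87802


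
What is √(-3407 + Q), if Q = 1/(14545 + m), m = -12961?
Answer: I*√59363557/132 ≈ 58.37*I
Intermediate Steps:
Q = 1/1584 (Q = 1/(14545 - 12961) = 1/1584 ≈ 0.00063131)
√(-3407 + Q) = √(-3407 + 1/1584) = √(-5396687/1584) = I*√59363557/132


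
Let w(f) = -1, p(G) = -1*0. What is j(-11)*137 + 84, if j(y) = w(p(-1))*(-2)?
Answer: 358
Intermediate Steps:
p(G) = 0
j(y) = 2 (j(y) = -1*(-2) = 2)
j(-11)*137 + 84 = 2*137 + 84 = 274 + 84 = 358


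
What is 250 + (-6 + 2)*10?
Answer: 210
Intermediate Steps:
250 + (-6 + 2)*10 = 250 - 4*10 = 250 - 40 = 210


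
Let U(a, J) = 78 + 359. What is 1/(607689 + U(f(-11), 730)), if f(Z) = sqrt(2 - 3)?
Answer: 1/608126 ≈ 1.6444e-6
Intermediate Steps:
f(Z) = I (f(Z) = sqrt(-1) = I)
U(a, J) = 437
1/(607689 + U(f(-11), 730)) = 1/(607689 + 437) = 1/608126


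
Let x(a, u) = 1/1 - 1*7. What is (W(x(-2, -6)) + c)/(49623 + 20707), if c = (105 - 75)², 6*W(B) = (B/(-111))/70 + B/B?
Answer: 582858/45538675 ≈ 0.012799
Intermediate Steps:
x(a, u) = -6 (x(a, u) = 1 - 7 = -6)
W(B) = ⅙ - B/46620 (W(B) = ((B/(-111))/70 + B/B)/6 = ((B*(-1/111))*(1/70) + 1)/6 = (-B/111*(1/70) + 1)/6 = (-B/7770 + 1)/6 = (1 - B/7770)/6 = ⅙ - B/46620)
c = 900 (c = 30² = 900)
(W(x(-2, -6)) + c)/(49623 + 20707) = ((⅙ - 1/46620*(-6)) + 900)/(49623 + 20707) = ((⅙ + 1/7770) + 900)/70330 = (216/1295 + 900)*(1/70330) = (1165716/1295)*(1/70330) = 582858/45538675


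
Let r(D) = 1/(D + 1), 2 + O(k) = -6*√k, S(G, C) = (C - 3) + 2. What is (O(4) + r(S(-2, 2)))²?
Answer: 729/4 ≈ 182.25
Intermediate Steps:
S(G, C) = -1 + C (S(G, C) = (-3 + C) + 2 = -1 + C)
O(k) = -2 - 6*√k
r(D) = 1/(1 + D)
(O(4) + r(S(-2, 2)))² = ((-2 - 6*√4) + 1/(1 + (-1 + 2)))² = ((-2 - 6*2) + 1/(1 + 1))² = ((-2 - 12) + 1/2)² = (-14 + ½)² = (-27/2)² = 729/4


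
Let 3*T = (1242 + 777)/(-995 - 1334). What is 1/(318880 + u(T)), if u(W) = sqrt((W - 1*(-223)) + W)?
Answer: 742671520/236823093779579 - sqrt(1206470909)/236823093779579 ≈ 3.1358e-6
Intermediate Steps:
T = -673/2329 (T = ((1242 + 777)/(-995 - 1334))/3 = (2019/(-2329))/3 = (2019*(-1/2329))/3 = (1/3)*(-2019/2329) = -673/2329 ≈ -0.28897)
u(W) = sqrt(223 + 2*W) (u(W) = sqrt((W + 223) + W) = sqrt((223 + W) + W) = sqrt(223 + 2*W))
1/(318880 + u(T)) = 1/(318880 + sqrt(223 + 2*(-673/2329))) = 1/(318880 + sqrt(223 - 1346/2329)) = 1/(318880 + sqrt(518021/2329)) = 1/(318880 + sqrt(1206470909)/2329)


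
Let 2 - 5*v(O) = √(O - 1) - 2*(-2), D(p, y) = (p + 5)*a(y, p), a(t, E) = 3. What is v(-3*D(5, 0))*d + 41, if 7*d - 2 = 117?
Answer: 171/5 - 17*I*√91/5 ≈ 34.2 - 32.434*I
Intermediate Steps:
d = 17 (d = 2/7 + (⅐)*117 = 2/7 + 117/7 = 17)
D(p, y) = 15 + 3*p (D(p, y) = (p + 5)*3 = (5 + p)*3 = 15 + 3*p)
v(O) = -⅖ - √(-1 + O)/5 (v(O) = ⅖ - (√(O - 1) - 2*(-2))/5 = ⅖ - (√(-1 + O) + 4)/5 = ⅖ - (4 + √(-1 + O))/5 = ⅖ + (-⅘ - √(-1 + O)/5) = -⅖ - √(-1 + O)/5)
v(-3*D(5, 0))*d + 41 = (-⅖ - √(-1 - 3*(15 + 3*5))/5)*17 + 41 = (-⅖ - √(-1 - 3*(15 + 15))/5)*17 + 41 = (-⅖ - √(-1 - 3*30)/5)*17 + 41 = (-⅖ - √(-1 - 90)/5)*17 + 41 = (-⅖ - I*√91/5)*17 + 41 = (-34/5 - 17*I*√91/5) + 41 = 171/5 - 17*I*√91/5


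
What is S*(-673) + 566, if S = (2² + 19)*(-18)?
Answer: 279188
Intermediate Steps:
S = -414 (S = (4 + 19)*(-18) = 23*(-18) = -414)
S*(-673) + 566 = -414*(-673) + 566 = 278622 + 566 = 279188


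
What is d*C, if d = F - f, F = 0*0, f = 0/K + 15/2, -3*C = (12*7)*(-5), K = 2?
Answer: -1050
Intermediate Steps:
C = 140 (C = -12*7*(-5)/3 = -28*(-5) = -1/3*(-420) = 140)
f = 15/2 (f = 0/2 + 15/2 = 0*(1/2) + 15*(1/2) = 0 + 15/2 = 15/2 ≈ 7.5000)
F = 0
d = -15/2 (d = 0 - 1*15/2 = 0 - 15/2 = -15/2 ≈ -7.5000)
d*C = -15/2*140 = -1050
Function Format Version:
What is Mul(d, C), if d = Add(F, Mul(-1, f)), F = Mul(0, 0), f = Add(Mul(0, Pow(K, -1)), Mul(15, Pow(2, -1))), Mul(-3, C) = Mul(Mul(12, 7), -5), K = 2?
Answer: -1050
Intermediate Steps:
C = 140 (C = Mul(Rational(-1, 3), Mul(Mul(12, 7), -5)) = Mul(Rational(-1, 3), Mul(84, -5)) = Mul(Rational(-1, 3), -420) = 140)
f = Rational(15, 2) (f = Add(Mul(0, Pow(2, -1)), Mul(15, Pow(2, -1))) = Add(Mul(0, Rational(1, 2)), Mul(15, Rational(1, 2))) = Add(0, Rational(15, 2)) = Rational(15, 2) ≈ 7.5000)
F = 0
d = Rational(-15, 2) (d = Add(0, Mul(-1, Rational(15, 2))) = Add(0, Rational(-15, 2)) = Rational(-15, 2) ≈ -7.5000)
Mul(d, C) = Mul(Rational(-15, 2), 140) = -1050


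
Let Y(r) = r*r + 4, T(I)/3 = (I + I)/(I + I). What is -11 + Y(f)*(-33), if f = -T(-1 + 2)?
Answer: -440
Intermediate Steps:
T(I) = 3 (T(I) = 3*((I + I)/(I + I)) = 3*((2*I)/((2*I))) = 3*((2*I)*(1/(2*I))) = 3*1 = 3)
f = -3 (f = -1*3 = -3)
Y(r) = 4 + r² (Y(r) = r² + 4 = 4 + r²)
-11 + Y(f)*(-33) = -11 + (4 + (-3)²)*(-33) = -11 + (4 + 9)*(-33) = -11 + 13*(-33) = -11 - 429 = -440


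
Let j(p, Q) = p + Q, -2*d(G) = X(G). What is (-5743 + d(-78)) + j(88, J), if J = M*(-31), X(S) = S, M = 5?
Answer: -5771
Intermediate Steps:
d(G) = -G/2
J = -155 (J = 5*(-31) = -155)
j(p, Q) = Q + p
(-5743 + d(-78)) + j(88, J) = (-5743 - ½*(-78)) + (-155 + 88) = (-5743 + 39) - 67 = -5704 - 67 = -5771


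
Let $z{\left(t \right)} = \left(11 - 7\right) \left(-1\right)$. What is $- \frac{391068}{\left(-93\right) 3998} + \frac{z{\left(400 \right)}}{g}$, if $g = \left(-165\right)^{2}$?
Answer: $\frac{1774223174}{1687106025} \approx 1.0516$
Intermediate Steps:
$g = 27225$
$z{\left(t \right)} = -4$ ($z{\left(t \right)} = 4 \left(-1\right) = -4$)
$- \frac{391068}{\left(-93\right) 3998} + \frac{z{\left(400 \right)}}{g} = - \frac{391068}{\left(-93\right) 3998} - \frac{4}{27225} = - \frac{391068}{-371814} - \frac{4}{27225} = \left(-391068\right) \left(- \frac{1}{371814}\right) - \frac{4}{27225} = \frac{65178}{61969} - \frac{4}{27225} = \frac{1774223174}{1687106025}$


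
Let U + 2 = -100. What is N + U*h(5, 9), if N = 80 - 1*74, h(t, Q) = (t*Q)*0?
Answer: 6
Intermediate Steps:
U = -102 (U = -2 - 100 = -102)
h(t, Q) = 0 (h(t, Q) = (Q*t)*0 = 0)
N = 6 (N = 80 - 74 = 6)
N + U*h(5, 9) = 6 - 102*0 = 6 + 0 = 6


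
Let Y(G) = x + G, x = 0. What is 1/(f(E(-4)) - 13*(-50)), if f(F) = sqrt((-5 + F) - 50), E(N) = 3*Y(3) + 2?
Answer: 325/211272 - I*sqrt(11)/211272 ≈ 0.0015383 - 1.5698e-5*I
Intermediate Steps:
Y(G) = G (Y(G) = 0 + G = G)
E(N) = 11 (E(N) = 3*3 + 2 = 9 + 2 = 11)
f(F) = sqrt(-55 + F)
1/(f(E(-4)) - 13*(-50)) = 1/(sqrt(-55 + 11) - 13*(-50)) = 1/(sqrt(-44) + 650) = 1/(2*I*sqrt(11) + 650) = 1/(650 + 2*I*sqrt(11))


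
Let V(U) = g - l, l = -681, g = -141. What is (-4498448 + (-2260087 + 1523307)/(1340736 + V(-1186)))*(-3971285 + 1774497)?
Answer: 3313668562191028316/335319 ≈ 9.8821e+12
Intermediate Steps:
V(U) = 540 (V(U) = -141 - 1*(-681) = -141 + 681 = 540)
(-4498448 + (-2260087 + 1523307)/(1340736 + V(-1186)))*(-3971285 + 1774497) = (-4498448 + (-2260087 + 1523307)/(1340736 + 540))*(-3971285 + 1774497) = (-4498448 - 736780/1341276)*(-2196788) = (-4498448 - 736780*1/1341276)*(-2196788) = (-4498448 - 184195/335319)*(-2196788) = -1508415269107/335319*(-2196788) = 3313668562191028316/335319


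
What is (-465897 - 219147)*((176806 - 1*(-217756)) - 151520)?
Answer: -166494463848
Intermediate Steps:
(-465897 - 219147)*((176806 - 1*(-217756)) - 151520) = -685044*((176806 + 217756) - 151520) = -685044*(394562 - 151520) = -685044*243042 = -166494463848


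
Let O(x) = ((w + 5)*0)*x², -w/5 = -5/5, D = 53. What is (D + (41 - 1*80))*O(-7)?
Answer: 0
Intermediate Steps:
w = 5 (w = -(-25)/5 = -5*(-1) = 5)
O(x) = 0 (O(x) = ((5 + 5)*0)*x² = (10*0)*x² = 0*x² = 0)
(D + (41 - 1*80))*O(-7) = (53 + (41 - 1*80))*0 = (53 + (41 - 80))*0 = (53 - 39)*0 = 14*0 = 0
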